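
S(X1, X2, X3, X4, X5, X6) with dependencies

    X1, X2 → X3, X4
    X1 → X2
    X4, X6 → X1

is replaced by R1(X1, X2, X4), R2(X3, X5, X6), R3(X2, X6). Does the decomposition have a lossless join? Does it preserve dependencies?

lossy and not dependency-preserving

Lossless test (chase): applying each FD to every pair of rows produces no changes in the tableau, so no row becomes fully distinguished — the join is lossy.
Dependency preservation: the restricted closure of {X1, X2} across the fragments never reaches {X3, X4}, so X1, X2 → X3, X4 cannot be enforced without a join — not preserved.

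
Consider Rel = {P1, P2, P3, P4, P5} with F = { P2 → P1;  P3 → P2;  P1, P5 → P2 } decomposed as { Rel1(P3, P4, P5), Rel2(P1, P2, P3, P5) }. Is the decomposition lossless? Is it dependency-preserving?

Lossless test: (P3, P5)⁺ = {P1, P2, P3, P5}, which contains all of one fragment — lossless.
Dependency preservation: every FD's attributes lie within a single fragment, so each can be enforced locally — preserved.

lossless and dependency-preserving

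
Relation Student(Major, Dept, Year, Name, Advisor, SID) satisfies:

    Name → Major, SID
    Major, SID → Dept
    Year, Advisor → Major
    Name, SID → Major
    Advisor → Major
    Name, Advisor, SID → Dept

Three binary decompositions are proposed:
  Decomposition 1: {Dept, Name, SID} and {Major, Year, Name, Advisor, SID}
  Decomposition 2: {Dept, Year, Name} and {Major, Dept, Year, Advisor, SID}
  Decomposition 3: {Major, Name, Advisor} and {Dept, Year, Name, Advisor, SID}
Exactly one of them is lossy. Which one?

Decomposition 2

Decomposition 1: common = {Name, SID}, closure = {Major, Dept, Name, SID} → lossless.
Decomposition 2: common = {Dept, Year}, closure = {Dept, Year} → lossy.
Decomposition 3: common = {Name, Advisor}, closure = {Major, Dept, Name, Advisor, SID} → lossless.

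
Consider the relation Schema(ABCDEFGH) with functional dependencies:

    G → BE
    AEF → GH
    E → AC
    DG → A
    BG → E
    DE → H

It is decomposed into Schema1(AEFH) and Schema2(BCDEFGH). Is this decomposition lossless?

Common attributes: Schema1 ∩ Schema2 = {EFH}.
Closure of {EFH}: E → AC applies, adding AC; AEF → GH applies, adding G; G → BE applies, adding B. So (EFH)⁺ = {ABCEFGH}.
This closure contains every attribute of Schema1, so Schema1 ∩ Schema2 → Schema1. The join is lossless.

Yes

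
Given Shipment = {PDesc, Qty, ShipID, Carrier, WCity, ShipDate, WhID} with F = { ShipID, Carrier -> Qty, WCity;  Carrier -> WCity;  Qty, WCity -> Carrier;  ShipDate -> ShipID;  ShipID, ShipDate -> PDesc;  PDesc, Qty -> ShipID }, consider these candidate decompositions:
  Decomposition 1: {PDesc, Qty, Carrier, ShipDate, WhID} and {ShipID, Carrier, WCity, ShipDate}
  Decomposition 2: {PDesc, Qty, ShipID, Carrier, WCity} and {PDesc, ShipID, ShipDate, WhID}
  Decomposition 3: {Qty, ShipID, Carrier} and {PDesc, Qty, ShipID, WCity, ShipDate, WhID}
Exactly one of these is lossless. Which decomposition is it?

Decomposition 1: common = {Carrier, ShipDate}, closure = {PDesc, Qty, ShipID, Carrier, WCity, ShipDate} → lossless.
Decomposition 2: common = {PDesc, ShipID}, closure = {PDesc, ShipID} → lossy.
Decomposition 3: common = {Qty, ShipID}, closure = {Qty, ShipID} → lossy.

Decomposition 1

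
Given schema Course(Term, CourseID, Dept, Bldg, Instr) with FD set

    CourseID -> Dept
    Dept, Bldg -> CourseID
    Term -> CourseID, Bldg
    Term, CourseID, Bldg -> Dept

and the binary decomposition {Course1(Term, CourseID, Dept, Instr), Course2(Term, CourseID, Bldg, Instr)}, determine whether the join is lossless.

Common attributes: Course1 ∩ Course2 = {Term, CourseID, Instr}.
Closure of {Term, CourseID, Instr}: CourseID → Dept applies, adding Dept; Term → CourseID, Bldg applies, adding Bldg. So (Term, CourseID, Instr)⁺ = {Term, CourseID, Dept, Bldg, Instr}.
This closure contains every attribute of Course1, so Course1 ∩ Course2 → Course1. The join is lossless.

Yes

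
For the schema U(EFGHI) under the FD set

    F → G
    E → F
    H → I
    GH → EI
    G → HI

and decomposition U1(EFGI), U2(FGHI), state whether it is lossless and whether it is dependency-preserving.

lossless and dependency-preserving

Lossless test: (FGI)⁺ = {EFGHI}, which contains all of one fragment — lossless.
Dependency preservation: GH → EI is not contained in any single fragment, but the restricted closure of its left-hand side across the fragments still reaches the right-hand side; the remaining FDs each lie inside some fragment. All dependencies are preserved.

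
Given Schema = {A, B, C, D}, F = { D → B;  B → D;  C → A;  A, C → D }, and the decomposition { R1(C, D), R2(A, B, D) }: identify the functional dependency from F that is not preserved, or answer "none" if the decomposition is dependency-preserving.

Check C → A: no single fragment contains all of {A, C}, and the restricted closure of {C} across the fragments never reaches {A}.
D → B is preserved.
B → D is preserved.
A, C → D is preserved.

C → A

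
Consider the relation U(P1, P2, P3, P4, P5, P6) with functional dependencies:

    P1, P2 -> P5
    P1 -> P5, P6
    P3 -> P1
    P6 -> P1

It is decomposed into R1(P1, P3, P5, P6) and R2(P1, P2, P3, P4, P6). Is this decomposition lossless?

Yes

Common attributes: R1 ∩ R2 = {P1, P3, P6}.
Closure of {P1, P3, P6}: P1 → P5, P6 applies, adding P5. So (P1, P3, P6)⁺ = {P1, P3, P5, P6}.
This closure contains every attribute of R1, so R1 ∩ R2 → R1. The join is lossless.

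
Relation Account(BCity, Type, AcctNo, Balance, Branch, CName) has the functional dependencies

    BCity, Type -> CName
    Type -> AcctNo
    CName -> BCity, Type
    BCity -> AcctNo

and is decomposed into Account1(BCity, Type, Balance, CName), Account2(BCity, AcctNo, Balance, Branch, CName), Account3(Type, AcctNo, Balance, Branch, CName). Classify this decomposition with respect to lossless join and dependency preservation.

Lossless test (chase): Rows 1 and 3 agree on Type; apply Type→AcctNo and equate their AcctNo entries. Rows 1 and 2 agree on CName; apply CName→BCity, Type and equate their BCity, Type entries. Rows 1 and 3 agree on CName; apply CName→BCity, Type and equate their BCity, Type entries. Row 2 is now all distinguished symbols — the join is lossless.
Dependency preservation: every FD's attributes lie within a single fragment, so each can be enforced locally — preserved.

lossless and dependency-preserving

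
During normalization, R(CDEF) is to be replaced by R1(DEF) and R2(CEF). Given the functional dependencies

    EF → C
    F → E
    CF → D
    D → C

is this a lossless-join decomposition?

Yes

Common attributes: R1 ∩ R2 = {EF}.
Closure of {EF}: EF → C applies, adding C; CF → D applies, adding D. So (EF)⁺ = {CDEF}.
This closure contains every attribute of R1, so R1 ∩ R2 → R1. The join is lossless.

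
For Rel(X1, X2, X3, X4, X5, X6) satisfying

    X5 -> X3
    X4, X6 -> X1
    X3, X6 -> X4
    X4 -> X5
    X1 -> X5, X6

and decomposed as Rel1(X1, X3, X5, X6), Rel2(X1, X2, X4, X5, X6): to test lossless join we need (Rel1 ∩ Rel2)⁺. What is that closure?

X1, X3, X4, X5, X6

Rel1 ∩ Rel2 = {X1, X5, X6}.
X5 → X3 applies, adding X3
X3, X6 → X4 applies, adding X4
Closure: {X1, X3, X4, X5, X6}.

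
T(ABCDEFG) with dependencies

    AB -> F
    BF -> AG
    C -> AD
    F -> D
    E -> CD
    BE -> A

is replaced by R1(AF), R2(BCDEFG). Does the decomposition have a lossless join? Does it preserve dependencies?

lossy and not dependency-preserving

Lossless test: (F)⁺ = {DF}, which is a superkey of neither fragment — lossy.
Dependency preservation: the restricted closure of {AB} across the fragments never reaches {F}, so AB → F cannot be enforced without a join — not preserved.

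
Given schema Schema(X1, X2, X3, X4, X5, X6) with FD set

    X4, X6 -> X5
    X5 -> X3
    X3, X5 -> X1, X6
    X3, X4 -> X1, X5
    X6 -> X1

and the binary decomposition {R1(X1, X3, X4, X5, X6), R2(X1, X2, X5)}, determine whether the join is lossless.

No

Common attributes: R1 ∩ R2 = {X1, X5}.
Closure of {X1, X5}: X5 → X3 applies, adding X3; X3, X5 → X1, X6 applies, adding X6. So (X1, X5)⁺ = {X1, X3, X5, X6}.
The closure contains neither all of R1 = {X1, X3, X4, X5, X6} nor all of R2 = {X1, X2, X5}, so the common attributes are not a superkey of either fragment. The join is lossy.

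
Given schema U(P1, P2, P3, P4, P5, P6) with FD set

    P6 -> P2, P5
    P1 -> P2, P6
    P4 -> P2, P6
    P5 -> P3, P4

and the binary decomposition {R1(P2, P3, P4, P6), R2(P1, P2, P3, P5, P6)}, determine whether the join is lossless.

Yes

Common attributes: R1 ∩ R2 = {P2, P3, P6}.
Closure of {P2, P3, P6}: P6 → P2, P5 applies, adding P5; P5 → P3, P4 applies, adding P4. So (P2, P3, P6)⁺ = {P2, P3, P4, P5, P6}.
This closure contains every attribute of R1, so R1 ∩ R2 → R1. The join is lossless.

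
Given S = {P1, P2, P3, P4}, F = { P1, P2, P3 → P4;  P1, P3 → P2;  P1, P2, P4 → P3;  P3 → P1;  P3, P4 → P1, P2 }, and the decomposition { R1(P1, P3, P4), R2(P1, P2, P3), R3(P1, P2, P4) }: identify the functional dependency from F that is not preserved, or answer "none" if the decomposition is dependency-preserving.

Check P1, P2, P4 → P3: no single fragment contains all of {P1, P2, P3, P4}, and the restricted closure of {P1, P2, P4} across the fragments never reaches {P3}.
P1, P2, P3 → P4 is preserved.
P1, P3 → P2 is preserved.
P3 → P1 is preserved.
P3, P4 → P1, P2 is preserved.

P1, P2, P4 → P3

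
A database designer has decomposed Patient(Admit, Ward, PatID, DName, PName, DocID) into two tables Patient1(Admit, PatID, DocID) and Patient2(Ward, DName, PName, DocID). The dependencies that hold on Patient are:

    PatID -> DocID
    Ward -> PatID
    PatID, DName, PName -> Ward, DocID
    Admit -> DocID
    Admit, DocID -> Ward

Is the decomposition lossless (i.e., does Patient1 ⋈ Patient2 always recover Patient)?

No

Common attributes: Patient1 ∩ Patient2 = {DocID}.
No dependency enlarges {DocID}, so (DocID)⁺ = {DocID}.
The closure contains neither all of Patient1 = {Admit, PatID, DocID} nor all of Patient2 = {Ward, DName, PName, DocID}, so the common attributes are not a superkey of either fragment. The join is lossy.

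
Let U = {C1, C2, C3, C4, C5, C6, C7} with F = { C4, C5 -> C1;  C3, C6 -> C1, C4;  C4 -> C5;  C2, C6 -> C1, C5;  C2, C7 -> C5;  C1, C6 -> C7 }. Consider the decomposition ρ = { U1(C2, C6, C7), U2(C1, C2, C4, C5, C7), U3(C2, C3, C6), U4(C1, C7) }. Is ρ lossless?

No

Chase test. Columns are C1, C2, C3, C4, C5, C6, C7; row i has aⱼ where attribute j ∈ Ui, else bᵢⱼ.
Initial tableau (one row per fragment):
  row 1: b11 a2 b13 b14 b15 a6 a7
  row 2: a1 a2 b23 a4 a5 b26 a7
  row 3: b31 a2 a3 b34 b35 a6 b37
  row 4: a1 b42 b43 b44 b45 b46 a7
Rows 1 and 3 agree on C2, C6; apply C2, C6→C1, C5 and equate their C1, C5 entries.
Rows 1 and 2 agree on C2, C7; apply C2, C7→C5 and equate their C5 entries.
Rows 1 and 3 agree on C1, C6; apply C1, C6→C7 and equate their C7 entries.
No row becomes fully distinguished — the join is lossy.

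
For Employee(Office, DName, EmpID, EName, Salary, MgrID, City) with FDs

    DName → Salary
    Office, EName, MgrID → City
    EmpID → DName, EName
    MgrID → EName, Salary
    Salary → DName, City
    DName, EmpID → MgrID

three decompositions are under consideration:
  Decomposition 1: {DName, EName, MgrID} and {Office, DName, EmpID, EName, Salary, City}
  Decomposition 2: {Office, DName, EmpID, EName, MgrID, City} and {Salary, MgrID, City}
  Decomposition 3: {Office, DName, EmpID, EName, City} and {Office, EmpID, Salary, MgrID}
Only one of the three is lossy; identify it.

Decomposition 1

Decomposition 1: common = {DName, EName}, closure = {DName, EName, Salary, City} → lossy.
Decomposition 2: common = {MgrID, City}, closure = {DName, EName, Salary, MgrID, City} → lossless.
Decomposition 3: common = {Office, EmpID}, closure = {Office, DName, EmpID, EName, Salary, MgrID, City} → lossless.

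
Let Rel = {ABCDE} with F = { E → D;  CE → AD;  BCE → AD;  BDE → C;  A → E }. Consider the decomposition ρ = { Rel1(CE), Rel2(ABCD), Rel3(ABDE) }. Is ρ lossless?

Yes

Chase test. Columns are ABCDE; row i has aⱼ where attribute j ∈ Reli, else bᵢⱼ.
Initial tableau (one row per fragment):
  row 1: b11 b12 a3 b14 a5
  row 2: a1 a2 a3 a4 b25
  row 3: a1 a2 b33 a4 a5
Rows 1 and 3 agree on E; apply E→D and equate their D entries.
Rows 2 and 3 agree on A; apply A→E and equate their E entries.
Rows 1 and 2 agree on CE; apply CE→AD and equate their AD entries.
Rows 2 and 3 agree on BDE; apply BDE→C and equate their C entries.
Row 2 is now all distinguished symbols — the join is lossless.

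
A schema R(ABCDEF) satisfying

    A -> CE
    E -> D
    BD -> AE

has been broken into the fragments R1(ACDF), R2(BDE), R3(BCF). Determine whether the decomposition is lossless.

Chase test. Columns are ABCDEF; row i has aⱼ where attribute j ∈ Ri, else bᵢⱼ.
Initial tableau (one row per fragment):
  row 1: a1 b12 a3 a4 b15 a6
  row 2: b21 a2 b23 a4 a5 b26
  row 3: b31 a2 a3 b34 b35 a6
No row becomes fully distinguished — the join is lossy.

No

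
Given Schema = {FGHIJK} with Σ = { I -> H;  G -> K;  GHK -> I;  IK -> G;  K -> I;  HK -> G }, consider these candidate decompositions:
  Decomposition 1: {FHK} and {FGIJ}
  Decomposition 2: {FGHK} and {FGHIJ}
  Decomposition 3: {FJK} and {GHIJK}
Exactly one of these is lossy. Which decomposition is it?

Decomposition 1: common = {F}, closure = {F} → lossy.
Decomposition 2: common = {FGH}, closure = {FGHIK} → lossless.
Decomposition 3: common = {JK}, closure = {GHIJK} → lossless.

Decomposition 1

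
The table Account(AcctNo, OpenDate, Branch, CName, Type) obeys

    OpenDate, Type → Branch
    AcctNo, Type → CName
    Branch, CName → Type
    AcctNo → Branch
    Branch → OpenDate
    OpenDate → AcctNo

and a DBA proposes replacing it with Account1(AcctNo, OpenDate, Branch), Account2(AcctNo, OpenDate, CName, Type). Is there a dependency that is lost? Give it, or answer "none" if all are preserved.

none

OpenDate, Type → Branch: restricted closure across fragments reaches Branch.
AcctNo, Type → CName lies within Account2.
Branch, CName → Type: restricted closure across fragments reaches Type.
AcctNo → Branch lies within Account1.
Branch → OpenDate lies within Account1.
OpenDate → AcctNo lies within Account1.
Every dependency is enforceable on the fragments, so the decomposition is dependency-preserving.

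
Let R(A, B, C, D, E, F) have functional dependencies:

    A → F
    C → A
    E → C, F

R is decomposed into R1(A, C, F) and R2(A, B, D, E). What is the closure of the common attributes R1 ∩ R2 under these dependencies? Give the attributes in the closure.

A, F

R1 ∩ R2 = {A}.
A → F applies, adding F
Closure: {A, F}.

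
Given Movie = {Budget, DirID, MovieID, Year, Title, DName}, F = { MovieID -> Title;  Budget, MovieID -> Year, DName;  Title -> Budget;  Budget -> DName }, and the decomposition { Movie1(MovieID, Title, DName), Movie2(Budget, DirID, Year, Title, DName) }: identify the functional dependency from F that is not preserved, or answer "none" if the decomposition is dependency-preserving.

Check Budget, MovieID → Year, DName: no single fragment contains all of {Budget, MovieID, Year, DName}, and the restricted closure of {Budget, MovieID} across the fragments never reaches {Year, DName}.
MovieID → Title is preserved.
Title → Budget is preserved.
Budget → DName is preserved.

Budget, MovieID -> Year, DName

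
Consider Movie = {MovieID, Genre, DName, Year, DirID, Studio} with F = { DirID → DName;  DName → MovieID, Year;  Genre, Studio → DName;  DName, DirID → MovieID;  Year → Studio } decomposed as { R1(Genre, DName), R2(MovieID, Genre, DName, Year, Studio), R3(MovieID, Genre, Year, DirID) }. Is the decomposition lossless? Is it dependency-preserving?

Lossless test (chase): Rows 1 and 2 agree on DName; apply DName→MovieID, Year and equate their MovieID, Year entries. Rows 1 and 2 agree on Year; apply Year→Studio and equate their Studio entries. Rows 1 and 3 agree on Year; apply Year→Studio and equate their Studio entries. Rows 1 and 3 agree on Genre, Studio; apply Genre, Studio→DName and equate their DName entries. Row 3 is now all distinguished symbols — the join is lossless.
Dependency preservation: the restricted closure of {DirID} across the fragments never reaches {DName}, so DirID → DName cannot be enforced without a join — not preserved.

lossless but not dependency-preserving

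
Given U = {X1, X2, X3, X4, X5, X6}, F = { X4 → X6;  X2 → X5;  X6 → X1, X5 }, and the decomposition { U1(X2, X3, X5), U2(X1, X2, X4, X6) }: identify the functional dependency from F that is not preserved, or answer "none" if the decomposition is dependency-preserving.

Check X6 → X1, X5: no single fragment contains all of {X1, X5, X6}, and the restricted closure of {X6} across the fragments never reaches {X1, X5}.
X4 → X6 is preserved.
X2 → X5 is preserved.

X6 → X1, X5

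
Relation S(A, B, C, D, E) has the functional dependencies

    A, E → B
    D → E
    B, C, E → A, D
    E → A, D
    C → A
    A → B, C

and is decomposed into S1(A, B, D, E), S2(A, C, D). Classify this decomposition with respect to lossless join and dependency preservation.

Lossless test: (A, D)⁺ = {A, B, C, D, E}, which contains all of one fragment — lossless.
Dependency preservation: B, C, E → A, D; A → B, C are not contained in any single fragment, but the restricted closure of each left-hand side across the fragments still reaches the right-hand side; the remaining FDs each lie inside some fragment. All dependencies are preserved.

lossless and dependency-preserving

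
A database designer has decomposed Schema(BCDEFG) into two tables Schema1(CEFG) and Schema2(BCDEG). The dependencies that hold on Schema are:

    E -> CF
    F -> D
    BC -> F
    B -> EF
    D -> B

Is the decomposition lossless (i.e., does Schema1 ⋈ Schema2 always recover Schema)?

Common attributes: Schema1 ∩ Schema2 = {CEG}.
Closure of {CEG}: E → CF applies, adding F; F → D applies, adding D; D → B applies, adding B. So (CEG)⁺ = {BCDEFG}.
This closure contains every attribute of Schema1, so Schema1 ∩ Schema2 → Schema1. The join is lossless.

Yes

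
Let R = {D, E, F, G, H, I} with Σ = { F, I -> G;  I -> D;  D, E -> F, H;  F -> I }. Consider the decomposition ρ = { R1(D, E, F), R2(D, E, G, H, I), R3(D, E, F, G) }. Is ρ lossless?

Chase test. Columns are D, E, F, G, H, I; row i has aⱼ where attribute j ∈ Ri, else bᵢⱼ.
Initial tableau (one row per fragment):
  row 1: a1 a2 a3 b14 b15 b16
  row 2: a1 a2 b23 a4 a5 a6
  row 3: a1 a2 a3 a4 b35 b36
Rows 1 and 2 agree on D, E; apply D, E→F, H and equate their F, H entries.
Rows 1 and 3 agree on D, E; apply D, E→F, H and equate their F, H entries.
Rows 1 and 2 agree on F; apply F→I and equate their I entries.
Rows 1 and 3 agree on F; apply F→I and equate their I entries.
Rows 1 and 2 agree on F, I; apply F, I→G and equate their G entries.
Row 1 is now all distinguished symbols — the join is lossless.

Yes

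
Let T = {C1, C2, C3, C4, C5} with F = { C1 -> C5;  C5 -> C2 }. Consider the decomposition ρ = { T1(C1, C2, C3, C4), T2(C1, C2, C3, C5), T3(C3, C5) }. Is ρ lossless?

Chase test. Columns are C1, C2, C3, C4, C5; row i has aⱼ where attribute j ∈ Ti, else bᵢⱼ.
Initial tableau (one row per fragment):
  row 1: a1 a2 a3 a4 b15
  row 2: a1 a2 a3 b24 a5
  row 3: b31 b32 a3 b34 a5
Rows 1 and 2 agree on C1; apply C1→C5 and equate their C5 entries.
Rows 1 and 3 agree on C5; apply C5→C2 and equate their C2 entries.
Row 1 is now all distinguished symbols — the join is lossless.

Yes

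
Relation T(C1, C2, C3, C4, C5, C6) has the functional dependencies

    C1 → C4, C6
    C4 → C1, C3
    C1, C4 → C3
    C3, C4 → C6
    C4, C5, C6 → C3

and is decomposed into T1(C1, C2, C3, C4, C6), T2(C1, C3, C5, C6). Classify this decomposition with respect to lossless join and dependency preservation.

Lossless test: (C1, C3, C6)⁺ = {C1, C3, C4, C6}, which is a superkey of neither fragment — lossy.
Dependency preservation: C4, C5, C6 → C3 is not contained in any single fragment, but the restricted closure of its left-hand side across the fragments still reaches the right-hand side; the remaining FDs each lie inside some fragment. All dependencies are preserved.

lossy but dependency-preserving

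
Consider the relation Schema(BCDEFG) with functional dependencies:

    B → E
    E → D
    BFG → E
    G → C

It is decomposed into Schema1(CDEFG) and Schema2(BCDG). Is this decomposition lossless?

No

Common attributes: Schema1 ∩ Schema2 = {CDG}.
No dependency enlarges {CDG}, so (CDG)⁺ = {CDG}.
The closure contains neither all of Schema1 = {CDEFG} nor all of Schema2 = {BCDG}, so the common attributes are not a superkey of either fragment. The join is lossy.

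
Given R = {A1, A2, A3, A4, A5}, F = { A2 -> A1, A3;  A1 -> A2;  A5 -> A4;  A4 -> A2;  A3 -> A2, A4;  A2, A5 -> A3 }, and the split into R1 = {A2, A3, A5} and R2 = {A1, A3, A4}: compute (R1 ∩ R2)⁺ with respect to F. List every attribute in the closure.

R1 ∩ R2 = {A3}.
A3 → A2, A4 applies, adding A2, A4
A2 → A1, A3 applies, adding A1
Closure: {A1, A2, A3, A4}.

A1, A2, A3, A4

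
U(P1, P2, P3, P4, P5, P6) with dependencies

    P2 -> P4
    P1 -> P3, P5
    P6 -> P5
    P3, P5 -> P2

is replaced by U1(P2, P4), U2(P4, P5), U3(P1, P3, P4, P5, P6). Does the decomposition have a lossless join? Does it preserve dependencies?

Lossless test (chase): applying each FD to every pair of rows produces no changes in the tableau, so no row becomes fully distinguished — the join is lossy.
Dependency preservation: the restricted closure of {P3, P5} across the fragments never reaches {P2}, so P3, P5 → P2 cannot be enforced without a join — not preserved.

lossy and not dependency-preserving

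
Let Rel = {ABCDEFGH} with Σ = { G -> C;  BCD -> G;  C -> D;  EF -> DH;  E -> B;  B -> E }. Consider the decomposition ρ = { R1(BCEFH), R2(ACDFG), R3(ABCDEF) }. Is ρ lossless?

No

Chase test. Columns are ABCDEFGH; row i has aⱼ where attribute j ∈ Ri, else bᵢⱼ.
Initial tableau (one row per fragment):
  row 1: b11 a2 a3 b14 a5 a6 b17 a8
  row 2: a1 b22 a3 a4 b25 a6 a7 b28
  row 3: a1 a2 a3 a4 a5 a6 b37 b38
Rows 1 and 2 agree on C; apply C→D and equate their D entries.
Rows 1 and 3 agree on EF; apply EF→DH and equate their DH entries.
Rows 1 and 3 agree on BCD; apply BCD→G and equate their G entries.
No row becomes fully distinguished — the join is lossy.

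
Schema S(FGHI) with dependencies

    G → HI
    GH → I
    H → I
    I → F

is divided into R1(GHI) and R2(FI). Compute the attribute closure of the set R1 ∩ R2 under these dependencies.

R1 ∩ R2 = {I}.
I → F applies, adding F
Closure: {FI}.

FI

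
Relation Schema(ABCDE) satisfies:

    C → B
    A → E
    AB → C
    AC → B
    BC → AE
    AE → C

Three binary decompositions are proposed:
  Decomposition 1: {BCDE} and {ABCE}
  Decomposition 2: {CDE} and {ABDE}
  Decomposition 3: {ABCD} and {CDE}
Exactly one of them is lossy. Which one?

Decomposition 1: common = {BCE}, closure = {ABCE} → lossless.
Decomposition 2: common = {DE}, closure = {DE} → lossy.
Decomposition 3: common = {CD}, closure = {ABCDE} → lossless.

Decomposition 2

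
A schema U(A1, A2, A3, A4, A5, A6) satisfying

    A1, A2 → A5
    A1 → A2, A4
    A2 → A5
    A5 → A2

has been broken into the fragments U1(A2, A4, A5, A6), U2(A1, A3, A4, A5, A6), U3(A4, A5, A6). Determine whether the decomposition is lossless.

Chase test. Columns are A1, A2, A3, A4, A5, A6; row i has aⱼ where attribute j ∈ Ui, else bᵢⱼ.
Initial tableau (one row per fragment):
  row 1: b11 a2 b13 a4 a5 a6
  row 2: a1 b22 a3 a4 a5 a6
  row 3: b31 b32 b33 a4 a5 a6
Rows 1 and 2 agree on A5; apply A5→A2 and equate their A2 entries.
Rows 1 and 3 agree on A5; apply A5→A2 and equate their A2 entries.
Row 2 is now all distinguished symbols — the join is lossless.

Yes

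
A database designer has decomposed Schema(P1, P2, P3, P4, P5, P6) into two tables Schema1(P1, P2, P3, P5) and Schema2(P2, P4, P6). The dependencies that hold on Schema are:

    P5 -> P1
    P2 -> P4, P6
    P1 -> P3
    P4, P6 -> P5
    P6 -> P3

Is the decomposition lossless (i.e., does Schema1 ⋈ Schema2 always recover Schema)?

Yes

Common attributes: Schema1 ∩ Schema2 = {P2}.
Closure of {P2}: P2 → P4, P6 applies, adding P4, P6; P4, P6 → P5 applies, adding P5; P6 → P3 applies, adding P3; P5 → P1 applies, adding P1. So (P2)⁺ = {P1, P2, P3, P4, P5, P6}.
This closure contains every attribute of Schema1, so Schema1 ∩ Schema2 → Schema1. The join is lossless.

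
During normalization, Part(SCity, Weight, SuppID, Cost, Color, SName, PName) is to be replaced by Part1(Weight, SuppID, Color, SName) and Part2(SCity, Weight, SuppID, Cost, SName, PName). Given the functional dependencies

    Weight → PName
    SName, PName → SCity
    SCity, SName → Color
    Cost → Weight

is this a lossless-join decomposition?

Common attributes: Part1 ∩ Part2 = {Weight, SuppID, SName}.
Closure of {Weight, SuppID, SName}: Weight → PName applies, adding PName; SName, PName → SCity applies, adding SCity; SCity, SName → Color applies, adding Color. So (Weight, SuppID, SName)⁺ = {SCity, Weight, SuppID, Color, SName, PName}.
This closure contains every attribute of Part1, so Part1 ∩ Part2 → Part1. The join is lossless.

Yes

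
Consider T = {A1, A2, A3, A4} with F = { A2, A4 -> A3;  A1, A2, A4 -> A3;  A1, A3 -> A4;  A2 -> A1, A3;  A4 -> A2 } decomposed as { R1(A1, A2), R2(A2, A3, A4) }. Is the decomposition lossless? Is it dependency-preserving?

lossless but not dependency-preserving

Lossless test: (A2)⁺ = {A1, A2, A3, A4}, which contains all of one fragment — lossless.
Dependency preservation: the restricted closure of {A1, A3} across the fragments never reaches {A4}, so A1, A3 → A4 cannot be enforced without a join — not preserved.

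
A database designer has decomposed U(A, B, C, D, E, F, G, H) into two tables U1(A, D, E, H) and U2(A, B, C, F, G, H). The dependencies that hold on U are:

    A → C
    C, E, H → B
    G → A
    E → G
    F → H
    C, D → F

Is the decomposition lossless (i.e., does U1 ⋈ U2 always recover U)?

Common attributes: U1 ∩ U2 = {A, H}.
Closure of {A, H}: A → C applies, adding C. So (A, H)⁺ = {A, C, H}.
The closure contains neither all of U1 = {A, D, E, H} nor all of U2 = {A, B, C, F, G, H}, so the common attributes are not a superkey of either fragment. The join is lossy.

No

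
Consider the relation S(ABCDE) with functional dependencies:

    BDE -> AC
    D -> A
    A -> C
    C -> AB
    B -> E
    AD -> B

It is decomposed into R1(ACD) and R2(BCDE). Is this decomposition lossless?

Common attributes: R1 ∩ R2 = {CD}.
Closure of {CD}: D → A applies, adding A; C → AB applies, adding B; B → E applies, adding E. So (CD)⁺ = {ABCDE}.
This closure contains every attribute of R1, so R1 ∩ R2 → R1. The join is lossless.

Yes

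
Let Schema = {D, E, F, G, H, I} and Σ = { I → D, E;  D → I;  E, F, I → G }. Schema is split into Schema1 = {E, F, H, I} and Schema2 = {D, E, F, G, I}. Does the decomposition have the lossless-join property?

Yes

Common attributes: Schema1 ∩ Schema2 = {E, F, I}.
Closure of {E, F, I}: I → D, E applies, adding D; E, F, I → G applies, adding G. So (E, F, I)⁺ = {D, E, F, G, I}.
This closure contains every attribute of Schema2, so Schema1 ∩ Schema2 → Schema2. The join is lossless.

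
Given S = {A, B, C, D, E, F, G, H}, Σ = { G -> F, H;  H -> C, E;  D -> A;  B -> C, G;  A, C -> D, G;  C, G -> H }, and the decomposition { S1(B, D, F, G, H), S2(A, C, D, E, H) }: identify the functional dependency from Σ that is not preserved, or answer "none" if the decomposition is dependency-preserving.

none

G → F, H lies within S1.
H → C, E lies within S2.
D → A lies within S2.
B → C, G: restricted closure across fragments reaches C, G.
A, C → D, G: restricted closure across fragments reaches D, G.
C, G → H: restricted closure across fragments reaches H.
Every dependency is enforceable on the fragments, so the decomposition is dependency-preserving.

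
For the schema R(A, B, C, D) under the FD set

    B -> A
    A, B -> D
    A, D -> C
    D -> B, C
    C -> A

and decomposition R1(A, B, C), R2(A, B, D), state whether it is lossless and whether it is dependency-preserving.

lossless and dependency-preserving

Lossless test: (A, B)⁺ = {A, B, C, D}, which contains all of one fragment — lossless.
Dependency preservation: A, D → C; D → B, C are not contained in any single fragment, but the restricted closure of each left-hand side across the fragments still reaches the right-hand side; the remaining FDs each lie inside some fragment. All dependencies are preserved.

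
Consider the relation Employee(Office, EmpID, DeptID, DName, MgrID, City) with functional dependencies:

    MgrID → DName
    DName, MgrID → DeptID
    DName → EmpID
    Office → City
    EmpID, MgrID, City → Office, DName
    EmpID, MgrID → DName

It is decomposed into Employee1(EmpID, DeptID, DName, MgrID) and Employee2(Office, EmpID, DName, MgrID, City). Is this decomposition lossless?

Yes

Common attributes: Employee1 ∩ Employee2 = {EmpID, DName, MgrID}.
Closure of {EmpID, DName, MgrID}: DName, MgrID → DeptID applies, adding DeptID. So (EmpID, DName, MgrID)⁺ = {EmpID, DeptID, DName, MgrID}.
This closure contains every attribute of Employee1, so Employee1 ∩ Employee2 → Employee1. The join is lossless.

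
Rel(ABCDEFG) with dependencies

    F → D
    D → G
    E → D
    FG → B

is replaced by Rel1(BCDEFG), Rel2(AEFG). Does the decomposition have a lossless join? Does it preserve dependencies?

Lossless test: (EFG)⁺ = {BDEFG}, which is a superkey of neither fragment — lossy.
Dependency preservation: every FD's attributes lie within a single fragment, so each can be enforced locally — preserved.

lossy but dependency-preserving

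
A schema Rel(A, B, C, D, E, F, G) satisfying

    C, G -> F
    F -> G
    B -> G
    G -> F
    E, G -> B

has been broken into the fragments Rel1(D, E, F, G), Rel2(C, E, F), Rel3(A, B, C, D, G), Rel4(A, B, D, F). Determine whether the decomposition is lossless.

Chase test. Columns are A, B, C, D, E, F, G; row i has aⱼ where attribute j ∈ Reli, else bᵢⱼ.
Initial tableau (one row per fragment):
  row 1: b11 b12 b13 a4 a5 a6 a7
  row 2: b21 b22 a3 b24 a5 a6 b27
  row 3: a1 a2 a3 a4 b35 b36 a7
  row 4: a1 a2 b43 a4 b45 a6 b47
Rows 1 and 2 agree on F; apply F→G and equate their G entries.
Rows 1 and 4 agree on F; apply F→G and equate their G entries.
Rows 1 and 3 agree on G; apply G→F and equate their F entries.
Rows 1 and 2 agree on E, G; apply E, G→B and equate their B entries.
No row becomes fully distinguished — the join is lossy.

No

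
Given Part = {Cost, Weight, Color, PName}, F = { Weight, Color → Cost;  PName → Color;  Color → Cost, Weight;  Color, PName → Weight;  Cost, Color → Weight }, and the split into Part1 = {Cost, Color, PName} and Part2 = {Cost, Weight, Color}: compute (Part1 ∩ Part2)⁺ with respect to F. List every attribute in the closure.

Cost, Weight, Color

Part1 ∩ Part2 = {Cost, Color}.
Color → Cost, Weight applies, adding Weight
Closure: {Cost, Weight, Color}.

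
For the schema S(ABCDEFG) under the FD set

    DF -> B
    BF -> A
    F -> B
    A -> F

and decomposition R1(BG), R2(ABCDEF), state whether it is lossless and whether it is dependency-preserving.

lossy but dependency-preserving

Lossless test: (B)⁺ = {B}, which is a superkey of neither fragment — lossy.
Dependency preservation: every FD's attributes lie within a single fragment, so each can be enforced locally — preserved.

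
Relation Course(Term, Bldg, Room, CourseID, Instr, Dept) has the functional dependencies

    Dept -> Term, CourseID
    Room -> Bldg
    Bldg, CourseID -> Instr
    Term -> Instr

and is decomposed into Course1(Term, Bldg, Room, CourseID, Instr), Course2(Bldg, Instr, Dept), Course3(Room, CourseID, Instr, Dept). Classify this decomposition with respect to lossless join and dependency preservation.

Lossless test (chase): Rows 2 and 3 agree on Dept; apply Dept→Term, CourseID and equate their Term, CourseID entries. Rows 1 and 3 agree on Room; apply Room→Bldg and equate their Bldg entries. No row becomes fully distinguished — the join is lossy.
Dependency preservation: the restricted closure of {Dept} across the fragments never reaches {Term, CourseID}, so Dept → Term, CourseID cannot be enforced without a join — not preserved.

lossy and not dependency-preserving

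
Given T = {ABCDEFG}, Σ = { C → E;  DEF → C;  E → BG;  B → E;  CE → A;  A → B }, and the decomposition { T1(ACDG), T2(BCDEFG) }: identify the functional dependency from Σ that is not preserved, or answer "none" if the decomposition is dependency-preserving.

Check A → B: no single fragment contains all of {AB}, and the restricted closure of {A} across the fragments never reaches {B}.
C → E is preserved.
DEF → C is preserved.
E → BG is preserved.
B → E is preserved.
CE → A is preserved.

A → B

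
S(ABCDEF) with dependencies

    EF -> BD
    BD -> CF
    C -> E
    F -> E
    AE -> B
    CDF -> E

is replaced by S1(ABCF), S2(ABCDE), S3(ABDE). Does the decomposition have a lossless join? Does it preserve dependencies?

Lossless test (chase): Rows 2 and 3 agree on BD; apply BD→CF and equate their CF entries. Rows 1 and 2 agree on C; apply C→E and equate their E entries. No row becomes fully distinguished — the join is lossy.
Dependency preservation: the restricted closure of {EF} across the fragments never reaches {BD}, so EF → BD cannot be enforced without a join — not preserved.

lossy and not dependency-preserving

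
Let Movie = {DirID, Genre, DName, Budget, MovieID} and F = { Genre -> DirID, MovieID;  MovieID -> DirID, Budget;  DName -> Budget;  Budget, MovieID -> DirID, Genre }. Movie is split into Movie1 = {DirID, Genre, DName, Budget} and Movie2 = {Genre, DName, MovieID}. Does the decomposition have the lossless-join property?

Yes

Common attributes: Movie1 ∩ Movie2 = {Genre, DName}.
Closure of {Genre, DName}: Genre → DirID, MovieID applies, adding DirID, MovieID; MovieID → DirID, Budget applies, adding Budget. So (Genre, DName)⁺ = {DirID, Genre, DName, Budget, MovieID}.
This closure contains every attribute of Movie1, so Movie1 ∩ Movie2 → Movie1. The join is lossless.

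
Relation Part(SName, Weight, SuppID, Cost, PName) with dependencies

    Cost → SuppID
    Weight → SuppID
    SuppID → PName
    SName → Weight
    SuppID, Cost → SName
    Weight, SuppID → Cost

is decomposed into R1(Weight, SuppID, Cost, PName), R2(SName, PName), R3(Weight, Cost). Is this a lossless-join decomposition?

Chase test. Columns are SName, Weight, SuppID, Cost, PName; row i has aⱼ where attribute j ∈ Ri, else bᵢⱼ.
Initial tableau (one row per fragment):
  row 1: b11 a2 a3 a4 a5
  row 2: a1 b22 b23 b24 a5
  row 3: b31 a2 b33 a4 b35
Rows 1 and 3 agree on Cost; apply Cost→SuppID and equate their SuppID entries.
Rows 1 and 3 agree on SuppID; apply SuppID→PName and equate their PName entries.
Rows 1 and 3 agree on SuppID, Cost; apply SuppID, Cost→SName and equate their SName entries.
No row becomes fully distinguished — the join is lossy.

No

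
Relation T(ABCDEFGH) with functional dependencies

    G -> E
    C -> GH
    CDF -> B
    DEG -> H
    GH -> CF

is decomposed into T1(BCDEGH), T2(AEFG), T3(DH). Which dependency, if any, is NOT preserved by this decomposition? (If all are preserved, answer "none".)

GH -> CF

Check GH → CF: no single fragment contains all of {CFGH}, and the restricted closure of {GH} across the fragments never reaches {CF}.
G → E is preserved.
C → GH is preserved.
CDF → B is preserved.
DEG → H is preserved.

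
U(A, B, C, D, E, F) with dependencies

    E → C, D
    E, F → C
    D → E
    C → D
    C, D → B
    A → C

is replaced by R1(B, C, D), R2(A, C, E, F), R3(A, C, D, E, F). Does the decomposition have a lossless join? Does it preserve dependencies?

lossless and dependency-preserving

Lossless test (chase): Rows 2 and 3 agree on E; apply E→C, D and equate their C, D entries. Rows 1 and 2 agree on D; apply D→E and equate their E entries. Rows 1 and 2 agree on C, D; apply C, D→B and equate their B entries. Rows 1 and 3 agree on C, D; apply C, D→B and equate their B entries. Row 2 is now all distinguished symbols — the join is lossless.
Dependency preservation: every FD's attributes lie within a single fragment, so each can be enforced locally — preserved.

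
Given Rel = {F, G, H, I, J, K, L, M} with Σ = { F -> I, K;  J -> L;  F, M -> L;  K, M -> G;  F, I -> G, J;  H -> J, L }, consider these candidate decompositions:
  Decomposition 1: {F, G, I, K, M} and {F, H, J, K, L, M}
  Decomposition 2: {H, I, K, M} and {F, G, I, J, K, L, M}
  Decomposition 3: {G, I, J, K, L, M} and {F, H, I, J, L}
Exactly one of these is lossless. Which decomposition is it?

Decomposition 1

Decomposition 1: common = {F, K, M}, closure = {F, G, I, J, K, L, M} → lossless.
Decomposition 2: common = {I, K, M}, closure = {G, I, K, M} → lossy.
Decomposition 3: common = {I, J, L}, closure = {I, J, L} → lossy.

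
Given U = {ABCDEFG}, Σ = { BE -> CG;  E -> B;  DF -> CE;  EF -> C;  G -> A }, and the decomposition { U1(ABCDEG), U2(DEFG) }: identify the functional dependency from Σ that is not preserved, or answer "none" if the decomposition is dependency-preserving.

none

BE → CG lies within U1.
E → B lies within U1.
DF → CE: restricted closure across fragments reaches CE.
EF → C: restricted closure across fragments reaches C.
G → A lies within U1.
Every dependency is enforceable on the fragments, so the decomposition is dependency-preserving.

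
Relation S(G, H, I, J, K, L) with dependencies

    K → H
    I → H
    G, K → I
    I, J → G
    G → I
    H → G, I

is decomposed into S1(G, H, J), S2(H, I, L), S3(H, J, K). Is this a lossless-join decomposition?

Chase test. Columns are G, H, I, J, K, L; row i has aⱼ where attribute j ∈ Si, else bᵢⱼ.
Initial tableau (one row per fragment):
  row 1: a1 a2 b13 a4 b15 b16
  row 2: b21 a2 a3 b24 b25 a6
  row 3: b31 a2 b33 a4 a5 b36
Rows 1 and 2 agree on H; apply H→G, I and equate their G, I entries.
Rows 1 and 3 agree on H; apply H→G, I and equate their G, I entries.
No row becomes fully distinguished — the join is lossy.

No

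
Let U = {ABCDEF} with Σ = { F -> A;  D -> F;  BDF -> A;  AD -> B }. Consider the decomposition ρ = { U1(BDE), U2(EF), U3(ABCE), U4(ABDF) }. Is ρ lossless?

Chase test. Columns are ABCDEF; row i has aⱼ where attribute j ∈ Ui, else bᵢⱼ.
Initial tableau (one row per fragment):
  row 1: b11 a2 b13 a4 a5 b16
  row 2: b21 b22 b23 b24 a5 a6
  row 3: a1 a2 a3 b34 a5 b36
  row 4: a1 a2 b43 a4 b45 a6
Rows 2 and 4 agree on F; apply F→A and equate their A entries.
Rows 1 and 4 agree on D; apply D→F and equate their F entries.
Rows 1 and 4 agree on BDF; apply BDF→A and equate their A entries.
No row becomes fully distinguished — the join is lossy.

No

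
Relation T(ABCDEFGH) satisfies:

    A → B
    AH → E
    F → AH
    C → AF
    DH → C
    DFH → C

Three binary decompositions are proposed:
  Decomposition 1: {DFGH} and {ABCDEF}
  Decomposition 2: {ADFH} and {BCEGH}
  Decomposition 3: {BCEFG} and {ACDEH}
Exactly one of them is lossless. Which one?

Decomposition 1

Decomposition 1: common = {DF}, closure = {ABCDEFH} → lossless.
Decomposition 2: common = {H}, closure = {H} → lossy.
Decomposition 3: common = {CE}, closure = {ABCEFH} → lossy.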